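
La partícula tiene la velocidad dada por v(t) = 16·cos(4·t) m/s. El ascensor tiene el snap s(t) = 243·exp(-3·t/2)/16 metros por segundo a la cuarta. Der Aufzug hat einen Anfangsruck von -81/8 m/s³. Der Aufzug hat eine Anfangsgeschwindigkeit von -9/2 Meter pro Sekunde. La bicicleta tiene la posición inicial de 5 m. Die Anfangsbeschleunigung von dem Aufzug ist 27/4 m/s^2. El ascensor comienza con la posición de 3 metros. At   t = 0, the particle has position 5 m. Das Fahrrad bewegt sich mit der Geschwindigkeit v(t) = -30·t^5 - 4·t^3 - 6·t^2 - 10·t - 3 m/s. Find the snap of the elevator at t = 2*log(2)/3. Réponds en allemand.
Mit s(t) = 243·exp(-3·t/2)/16 und Einsetzen von t = 2*log(2)/3, finden wir s = 243/32.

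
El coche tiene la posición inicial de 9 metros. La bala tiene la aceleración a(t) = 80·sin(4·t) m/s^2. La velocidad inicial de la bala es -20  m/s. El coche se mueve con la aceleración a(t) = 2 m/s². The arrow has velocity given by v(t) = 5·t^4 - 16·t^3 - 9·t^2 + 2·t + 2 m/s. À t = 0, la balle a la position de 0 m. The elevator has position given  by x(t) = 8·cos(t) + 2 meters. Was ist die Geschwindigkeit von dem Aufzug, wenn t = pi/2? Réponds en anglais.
Starting from position x(t) = 8·cos(t) + 2, we take 1 derivative. The derivative of position gives velocity: v(t) = -8·sin(t). From the given velocity equation v(t) = -8·sin(t), we substitute t = pi/2 to get v = -8.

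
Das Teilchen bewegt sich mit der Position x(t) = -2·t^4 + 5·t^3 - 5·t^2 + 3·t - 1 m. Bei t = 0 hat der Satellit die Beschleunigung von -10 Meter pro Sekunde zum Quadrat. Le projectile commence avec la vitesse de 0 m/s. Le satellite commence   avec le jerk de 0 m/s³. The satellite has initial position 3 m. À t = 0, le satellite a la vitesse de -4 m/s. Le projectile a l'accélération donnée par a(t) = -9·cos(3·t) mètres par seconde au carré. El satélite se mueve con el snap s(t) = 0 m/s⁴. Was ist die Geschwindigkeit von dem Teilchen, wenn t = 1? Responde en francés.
En partant de la position x(t) = -2·t^4 + 5·t^3 - 5·t^2 + 3·t - 1, nous prenons 1 dérivée. La dérivée de la position donne la vitesse: v(t) = -8·t^3 + 15·t^2 - 10·t + 3. Nous avons la vitesse v(t) = -8·t^3 + 15·t^2 - 10·t + 3. En substituant t = 1: v(1) = 0.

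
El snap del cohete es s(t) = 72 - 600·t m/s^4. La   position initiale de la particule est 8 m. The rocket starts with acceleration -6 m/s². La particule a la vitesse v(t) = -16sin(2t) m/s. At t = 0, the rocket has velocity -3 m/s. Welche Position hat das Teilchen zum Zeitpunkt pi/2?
Wir müssen unsere Gleichung für die Geschwindigkeit v(t) = -16·sin(2·t) 1-mal integrieren. Das Integral von der Geschwindigkeit, mit x(0) = 8, ergibt die Position: x(t) = 8·cos(2·t). Wir haben die Position x(t) = 8·cos(2·t). Durch Einsetzen von t = pi/2: x(pi/2) = -8.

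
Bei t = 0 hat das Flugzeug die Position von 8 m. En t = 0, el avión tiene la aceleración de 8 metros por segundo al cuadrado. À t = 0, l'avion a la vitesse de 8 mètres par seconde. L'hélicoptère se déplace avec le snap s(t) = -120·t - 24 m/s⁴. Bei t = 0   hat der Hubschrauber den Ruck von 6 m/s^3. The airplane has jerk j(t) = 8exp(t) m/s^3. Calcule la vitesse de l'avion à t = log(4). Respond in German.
Ausgehend von dem Ruck j(t) = 8·exp(t), nehmen wir 2 Stammfunktionen. Durch Integration von dem Ruck und Verwendung der Anfangsbedingung a(0) = 8, erhalten wir a(t) = 8·exp(t). Die Stammfunktion von der Beschleunigung, mit v(0) = 8, ergibt die Geschwindigkeit: v(t) = 8·exp(t). Aus der Gleichung für die Geschwindigkeit v(t) = 8·exp(t), setzen wir t = log(4) ein und erhalten v = 32.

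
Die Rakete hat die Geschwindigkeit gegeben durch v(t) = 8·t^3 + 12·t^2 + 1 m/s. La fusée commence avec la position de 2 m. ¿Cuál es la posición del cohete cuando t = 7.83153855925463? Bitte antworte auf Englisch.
We must find the antiderivative of our velocity equation v(t) = 8·t^3 + 12·t^2 + 1 1 time. The antiderivative of velocity, with x(0) = 2, gives position: x(t) = 2·t^4 + 4·t^3 + t + 2. We have position x(t) = 2·t^4 + 4·t^3 + t + 2. Substituting t = 7.83153855925463: x(7.83153855925463) = 9454.63128448612.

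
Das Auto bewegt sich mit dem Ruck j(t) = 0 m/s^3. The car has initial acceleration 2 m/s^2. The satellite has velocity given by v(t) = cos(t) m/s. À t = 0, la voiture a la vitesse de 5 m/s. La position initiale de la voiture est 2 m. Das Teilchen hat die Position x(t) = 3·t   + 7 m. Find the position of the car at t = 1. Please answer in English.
To find the answer, we compute 3 antiderivatives of j(t) = 0. Taking ∫j(t)dt and applying a(0) = 2, we find a(t) = 2. Taking ∫a(t)dt and applying v(0) = 5, we find v(t) = 2·t + 5. Taking ∫v(t)dt and applying x(0) = 2, we find x(t) = t^2 + 5·t + 2. From the given position equation x(t) = t^2 + 5·t + 2, we substitute t = 1 to get x = 8.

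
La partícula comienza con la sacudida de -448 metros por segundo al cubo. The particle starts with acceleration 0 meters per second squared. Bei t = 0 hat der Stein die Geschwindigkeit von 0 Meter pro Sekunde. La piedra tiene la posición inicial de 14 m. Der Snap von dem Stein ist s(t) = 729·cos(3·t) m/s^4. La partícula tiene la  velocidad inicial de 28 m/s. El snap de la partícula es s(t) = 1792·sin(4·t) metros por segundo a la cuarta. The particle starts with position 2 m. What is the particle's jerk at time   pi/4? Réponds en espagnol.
Necesitamos integrar nuestra ecuación del snap s(t) = 1792·sin(4·t) 1 vez. La integral del snap, con j(0) = -448, da la sacudida: j(t) = -448·cos(4·t). Tenemos la sacudida j(t) = -448·cos(4·t). Sustituyendo t = pi/4: j(pi/4) = 448.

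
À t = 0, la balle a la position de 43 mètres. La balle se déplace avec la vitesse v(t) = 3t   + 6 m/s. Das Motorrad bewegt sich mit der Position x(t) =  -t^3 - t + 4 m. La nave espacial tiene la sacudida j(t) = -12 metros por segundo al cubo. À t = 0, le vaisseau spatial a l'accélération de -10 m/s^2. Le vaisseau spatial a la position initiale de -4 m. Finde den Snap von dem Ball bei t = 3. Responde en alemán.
Um dies zu lösen, müssen wir 3 Ableitungen unserer Gleichung für die Geschwindigkeit v(t) = 3·t + 6 nehmen. Durch Ableiten von der Geschwindigkeit erhalten wir die Beschleunigung: a(t) = 3. Die Ableitung von der Beschleunigung ergibt den Ruck: j(t) = 0. Durch Ableiten von dem Ruck erhalten wir den Snap: s(t) = 0. Aus der Gleichung für den Snap s(t) = 0, setzen wir t = 3 ein und erhalten s = 0.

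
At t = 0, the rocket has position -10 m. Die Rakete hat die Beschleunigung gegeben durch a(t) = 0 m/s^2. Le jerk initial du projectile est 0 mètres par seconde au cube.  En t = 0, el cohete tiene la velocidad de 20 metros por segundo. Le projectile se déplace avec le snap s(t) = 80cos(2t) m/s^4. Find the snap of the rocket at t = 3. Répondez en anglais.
To solve this, we need to take 2 derivatives of our acceleration equation a(t) = 0. Differentiating acceleration, we get jerk: j(t) = 0. Differentiating jerk, we get snap: s(t) = 0. Using s(t) = 0 and substituting t = 3, we find s = 0.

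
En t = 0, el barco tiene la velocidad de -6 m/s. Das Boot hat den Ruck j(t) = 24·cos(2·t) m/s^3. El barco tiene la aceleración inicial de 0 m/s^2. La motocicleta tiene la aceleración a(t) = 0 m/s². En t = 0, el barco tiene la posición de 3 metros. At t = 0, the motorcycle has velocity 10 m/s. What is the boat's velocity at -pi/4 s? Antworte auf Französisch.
Pour résoudre ceci, nous devons prendre 2 intégrales de notre équation du jerk j(t) = 24·cos(2·t). L'intégrale du jerk, avec a(0) = 0, donne l'accélération: a(t) = 12·sin(2·t). La primitive de l'accélération est la vitesse. En utilisant v(0) = -6, nous obtenons v(t) = -6·cos(2·t). De l'équation de la vitesse v(t) = -6·cos(2·t), nous substituons t = -pi/4 pour obtenir v = 0.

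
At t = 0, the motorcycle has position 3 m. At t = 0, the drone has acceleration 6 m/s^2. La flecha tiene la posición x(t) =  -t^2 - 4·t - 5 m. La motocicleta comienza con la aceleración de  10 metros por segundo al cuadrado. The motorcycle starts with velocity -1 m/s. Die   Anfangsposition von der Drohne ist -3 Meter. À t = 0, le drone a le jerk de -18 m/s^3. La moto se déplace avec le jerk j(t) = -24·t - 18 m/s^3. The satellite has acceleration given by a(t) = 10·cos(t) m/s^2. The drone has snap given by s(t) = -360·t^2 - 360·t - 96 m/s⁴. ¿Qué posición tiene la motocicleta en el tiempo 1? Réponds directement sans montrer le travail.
En t = 1, x = 3.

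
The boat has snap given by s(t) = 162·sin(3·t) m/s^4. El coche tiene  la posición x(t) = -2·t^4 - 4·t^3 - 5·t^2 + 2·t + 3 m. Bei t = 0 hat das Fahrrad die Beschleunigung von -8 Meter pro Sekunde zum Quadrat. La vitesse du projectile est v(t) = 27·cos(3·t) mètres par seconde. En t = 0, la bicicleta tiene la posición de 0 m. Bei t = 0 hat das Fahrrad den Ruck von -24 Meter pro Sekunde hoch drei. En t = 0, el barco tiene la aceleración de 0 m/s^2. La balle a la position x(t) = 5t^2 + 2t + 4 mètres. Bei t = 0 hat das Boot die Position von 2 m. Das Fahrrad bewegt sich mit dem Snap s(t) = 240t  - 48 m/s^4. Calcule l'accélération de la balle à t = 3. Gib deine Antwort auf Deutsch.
Ausgehend von der Position x(t) = 5·t^2 + 2·t + 4, nehmen wir 2 Ableitungen. Mit d/dt von x(t) finden wir v(t) = 10·t + 2. Durch Ableiten von der Geschwindigkeit erhalten wir die Beschleunigung: a(t) = 10. Wir haben die Beschleunigung a(t) = 10. Durch Einsetzen von t = 3: a(3) = 10.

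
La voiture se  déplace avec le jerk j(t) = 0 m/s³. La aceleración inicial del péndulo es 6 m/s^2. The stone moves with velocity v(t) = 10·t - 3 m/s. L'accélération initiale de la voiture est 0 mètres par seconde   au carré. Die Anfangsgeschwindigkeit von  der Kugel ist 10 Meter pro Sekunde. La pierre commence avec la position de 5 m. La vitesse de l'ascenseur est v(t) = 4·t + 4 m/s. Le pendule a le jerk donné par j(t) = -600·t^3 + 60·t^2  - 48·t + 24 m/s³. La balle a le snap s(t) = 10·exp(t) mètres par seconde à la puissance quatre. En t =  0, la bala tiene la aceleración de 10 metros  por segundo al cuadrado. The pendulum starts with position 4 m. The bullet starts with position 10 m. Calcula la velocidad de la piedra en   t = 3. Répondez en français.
Nous avons la vitesse v(t) = 10·t - 3. En substituant t = 3: v(3) = 27.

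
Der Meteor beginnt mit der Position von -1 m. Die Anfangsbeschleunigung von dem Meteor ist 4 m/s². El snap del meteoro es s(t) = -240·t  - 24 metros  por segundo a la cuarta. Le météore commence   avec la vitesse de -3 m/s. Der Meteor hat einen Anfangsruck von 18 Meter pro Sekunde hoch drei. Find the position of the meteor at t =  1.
To find the answer, we compute 4 antiderivatives of s(t) = -240·t - 24. Taking ∫s(t)dt and applying j(0) = 18, we find j(t) = -120·t^2 - 24·t + 18. Taking ∫j(t)dt and applying a(0) = 4, we find a(t) = -40·t^3 - 12·t^2 + 18·t + 4. Finding the integral of a(t) and using v(0) = -3: v(t) = -10·t^4 - 4·t^3 + 9·t^2 + 4·t - 3. Finding the integral of v(t) and using x(0) = -1: x(t) = -2·t^5 - t^4 + 3·t^3 + 2·t^2 - 3·t - 1. From the given position equation x(t) = -2·t^5 - t^4 + 3·t^3 + 2·t^2 - 3·t - 1, we substitute t = 1 to get x = -2.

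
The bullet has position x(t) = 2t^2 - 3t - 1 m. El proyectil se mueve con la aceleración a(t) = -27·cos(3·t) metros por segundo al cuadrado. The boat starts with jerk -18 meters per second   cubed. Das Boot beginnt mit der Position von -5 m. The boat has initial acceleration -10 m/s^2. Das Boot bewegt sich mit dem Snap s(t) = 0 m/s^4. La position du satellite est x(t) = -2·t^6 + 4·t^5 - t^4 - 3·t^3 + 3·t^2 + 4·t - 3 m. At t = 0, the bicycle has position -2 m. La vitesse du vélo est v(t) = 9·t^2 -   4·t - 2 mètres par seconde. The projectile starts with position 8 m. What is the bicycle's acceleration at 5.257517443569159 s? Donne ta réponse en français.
Nous devons dériver notre équation de la vitesse v(t) = 9·t^2 - 4·t - 2 1 fois. En dérivant la vitesse, nous obtenons l'accélération: a(t) = 18·t - 4. Nous avons l'accélération a(t) = 18·t - 4. En substituant t = 5.257517443569159: a(5.257517443569159) = 90.6353139842449.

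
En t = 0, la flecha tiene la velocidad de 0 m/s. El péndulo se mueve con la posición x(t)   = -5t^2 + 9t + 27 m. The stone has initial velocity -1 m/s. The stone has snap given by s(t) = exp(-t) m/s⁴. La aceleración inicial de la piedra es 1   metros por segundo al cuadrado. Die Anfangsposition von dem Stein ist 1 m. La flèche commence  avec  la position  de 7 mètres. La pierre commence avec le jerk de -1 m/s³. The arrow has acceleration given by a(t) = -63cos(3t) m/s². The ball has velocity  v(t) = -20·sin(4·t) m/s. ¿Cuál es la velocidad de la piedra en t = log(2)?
Necesitamos integrar nuestra ecuación del snap s(t) = exp(-t) 3 veces. La antiderivada del snap, con j(0) = -1, da la sacudida: j(t) = -exp(-t). La integral de la sacudida, con a(0) = 1, da la aceleración: a(t) = exp(-t). Tomando ∫a(t)dt y aplicando v(0) = -1, encontramos v(t) = -exp(-t). De la ecuación de la velocidad v(t) = -exp(-t), sustituimos t = log(2) para obtener v = -1/2.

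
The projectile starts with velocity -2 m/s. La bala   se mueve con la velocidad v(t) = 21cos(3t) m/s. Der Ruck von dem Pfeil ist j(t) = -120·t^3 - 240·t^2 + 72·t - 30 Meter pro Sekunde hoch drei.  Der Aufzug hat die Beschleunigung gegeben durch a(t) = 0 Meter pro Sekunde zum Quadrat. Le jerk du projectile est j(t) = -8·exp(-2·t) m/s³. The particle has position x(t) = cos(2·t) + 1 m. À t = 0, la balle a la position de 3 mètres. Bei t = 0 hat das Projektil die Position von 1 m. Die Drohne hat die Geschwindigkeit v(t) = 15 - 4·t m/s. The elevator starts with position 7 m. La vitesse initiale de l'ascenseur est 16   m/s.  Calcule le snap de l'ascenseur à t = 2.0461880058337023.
Pour résoudre ceci, nous devons prendre 2 dérivées de notre équation de l'accélération a(t) = 0. En dérivant l'accélération, nous obtenons le jerk: j(t) = 0. En prenant d/dt de j(t), nous trouvons s(t) = 0. De l'équation du snap s(t) = 0, nous substituons t = 2.0461880058337023 pour obtenir s = 0.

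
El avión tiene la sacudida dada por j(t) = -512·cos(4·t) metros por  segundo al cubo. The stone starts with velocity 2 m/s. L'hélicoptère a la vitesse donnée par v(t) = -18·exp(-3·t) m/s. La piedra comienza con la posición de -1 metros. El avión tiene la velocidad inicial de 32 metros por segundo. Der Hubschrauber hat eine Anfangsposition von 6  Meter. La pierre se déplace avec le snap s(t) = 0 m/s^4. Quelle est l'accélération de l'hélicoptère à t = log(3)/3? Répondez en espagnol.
Para resolver esto, necesitamos tomar 1 derivada de nuestra ecuación de la velocidad v(t) = -18·exp(-3·t). Tomando d/dt de v(t), encontramos a(t) = 54·exp(-3·t). De la ecuación de la aceleración a(t) = 54·exp(-3·t), sustituimos t = log(3)/3 para obtener a = 18.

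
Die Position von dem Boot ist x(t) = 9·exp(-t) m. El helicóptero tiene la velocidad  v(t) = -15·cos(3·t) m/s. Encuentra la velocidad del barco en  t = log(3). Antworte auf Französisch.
Nous devons dériver notre équation de la position x(t) = 9·exp(-t) 1 fois. En dérivant la position, nous obtenons la vitesse: v(t) = -9·exp(-t). En utilisant v(t) = -9·exp(-t) et en substituant t = log(3), nous trouvons v = -3.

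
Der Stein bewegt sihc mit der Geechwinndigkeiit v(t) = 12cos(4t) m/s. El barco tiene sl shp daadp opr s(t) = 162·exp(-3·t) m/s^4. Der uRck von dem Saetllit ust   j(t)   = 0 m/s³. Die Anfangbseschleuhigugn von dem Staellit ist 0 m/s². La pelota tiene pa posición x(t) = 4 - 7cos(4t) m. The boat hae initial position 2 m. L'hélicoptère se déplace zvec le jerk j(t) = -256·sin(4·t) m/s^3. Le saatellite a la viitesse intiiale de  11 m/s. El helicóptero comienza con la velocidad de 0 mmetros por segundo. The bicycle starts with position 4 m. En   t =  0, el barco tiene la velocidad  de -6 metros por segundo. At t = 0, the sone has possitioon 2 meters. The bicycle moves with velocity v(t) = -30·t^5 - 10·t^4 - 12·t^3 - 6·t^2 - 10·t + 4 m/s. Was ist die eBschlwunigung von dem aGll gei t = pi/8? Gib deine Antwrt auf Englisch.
Starting from position x(t) = 4 - 7·cos(4·t), we take 2 derivatives. Differentiating position, we get velocity: v(t) = 28·sin(4·t). Differentiating velocity, we get acceleration: a(t) = 112·cos(4·t). From the given acceleration equation a(t) = 112·cos(4·t), we substitute t = pi/8 to get a = 0.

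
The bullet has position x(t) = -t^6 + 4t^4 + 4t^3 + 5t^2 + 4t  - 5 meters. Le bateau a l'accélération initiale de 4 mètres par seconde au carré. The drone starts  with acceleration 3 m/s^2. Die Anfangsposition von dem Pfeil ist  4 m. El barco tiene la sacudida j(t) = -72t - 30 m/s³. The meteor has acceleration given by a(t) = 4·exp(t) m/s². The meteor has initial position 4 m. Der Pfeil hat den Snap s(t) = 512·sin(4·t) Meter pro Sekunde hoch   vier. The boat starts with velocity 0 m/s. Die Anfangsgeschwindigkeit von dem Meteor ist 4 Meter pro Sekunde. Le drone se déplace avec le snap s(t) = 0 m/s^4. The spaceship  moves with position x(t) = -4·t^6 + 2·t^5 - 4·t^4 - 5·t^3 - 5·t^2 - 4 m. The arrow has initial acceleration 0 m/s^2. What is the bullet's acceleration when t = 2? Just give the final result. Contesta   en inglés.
The answer is -230.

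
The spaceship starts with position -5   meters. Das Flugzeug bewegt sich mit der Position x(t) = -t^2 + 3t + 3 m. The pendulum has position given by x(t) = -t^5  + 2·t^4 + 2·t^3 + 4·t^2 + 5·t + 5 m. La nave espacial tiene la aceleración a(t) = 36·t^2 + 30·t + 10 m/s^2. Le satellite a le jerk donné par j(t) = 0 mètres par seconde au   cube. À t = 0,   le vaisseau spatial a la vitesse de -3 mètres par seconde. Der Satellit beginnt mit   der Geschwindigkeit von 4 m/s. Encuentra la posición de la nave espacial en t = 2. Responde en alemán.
Wir müssen das Integral unserer Gleichung für die Beschleunigung a(t) = 36·t^2 + 30·t + 10 2-mal finden. Mit ∫a(t)dt und Anwendung von v(0) = -3, finden wir v(t) = 12·t^3 + 15·t^2 + 10·t - 3. Das Integral von der Geschwindigkeit, mit x(0) = -5, ergibt die Position: x(t) = 3·t^4 + 5·t^3 + 5·t^2 - 3·t - 5. Aus der Gleichung für die Position x(t) = 3·t^4 + 5·t^3 + 5·t^2 - 3·t - 5, setzen wir t = 2 ein und erhalten x = 97.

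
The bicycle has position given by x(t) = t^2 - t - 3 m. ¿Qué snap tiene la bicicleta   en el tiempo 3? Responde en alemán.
Um dies zu lösen, müssen wir 4 Ableitungen unserer Gleichung für die Position x(t) = t^2 - t - 3 nehmen. Die Ableitung von der Position ergibt die Geschwindigkeit: v(t) = 2·t - 1. Mit d/dt von v(t) finden wir a(t) = 2. Die Ableitung von der Beschleunigung ergibt den Ruck: j(t) = 0. Mit d/dt von j(t) finden wir s(t) = 0. Wir haben den Snap s(t) = 0. Durch Einsetzen von t = 3: s(3) = 0.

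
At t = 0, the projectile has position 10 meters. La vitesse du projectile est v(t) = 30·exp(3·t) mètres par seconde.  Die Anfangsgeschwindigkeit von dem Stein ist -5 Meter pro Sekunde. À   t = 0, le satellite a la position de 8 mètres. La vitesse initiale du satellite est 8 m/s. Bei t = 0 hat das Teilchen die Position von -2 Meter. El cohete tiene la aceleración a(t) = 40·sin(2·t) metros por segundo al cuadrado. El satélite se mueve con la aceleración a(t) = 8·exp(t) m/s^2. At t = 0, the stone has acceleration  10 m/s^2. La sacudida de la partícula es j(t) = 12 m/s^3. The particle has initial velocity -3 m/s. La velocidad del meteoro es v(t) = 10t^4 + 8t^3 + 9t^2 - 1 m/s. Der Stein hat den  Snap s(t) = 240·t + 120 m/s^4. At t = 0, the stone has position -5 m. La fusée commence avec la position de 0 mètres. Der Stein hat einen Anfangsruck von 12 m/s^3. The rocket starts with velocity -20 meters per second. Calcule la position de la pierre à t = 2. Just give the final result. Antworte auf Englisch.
The answer is 165.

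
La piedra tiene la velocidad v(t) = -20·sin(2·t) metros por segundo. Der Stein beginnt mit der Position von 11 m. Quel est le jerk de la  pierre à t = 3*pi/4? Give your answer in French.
Nous devons dériver notre équation de la vitesse v(t) = -20·sin(2·t) 2 fois. La dérivée de la vitesse donne l'accélération: a(t) = -40·cos(2·t). En dérivant l'accélération, nous obtenons le jerk: j(t) = 80·sin(2·t). En utilisant j(t) = 80·sin(2·t) et en substituant t = 3*pi/4, nous trouvons j = -80.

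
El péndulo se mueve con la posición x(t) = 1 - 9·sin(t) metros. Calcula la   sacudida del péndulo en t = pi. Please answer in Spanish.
Debemos derivar nuestra ecuación de la posición x(t) = 1 - 9·sin(t) 3 veces. Derivando la posición, obtenemos la velocidad: v(t) = -9·cos(t). Tomando d/dt de v(t), encontramos a(t) = 9·sin(t). La derivada de la aceleración da la sacudida: j(t) = 9·cos(t). Tenemos la sacudida j(t) = 9·cos(t). Sustituyendo t = pi: j(pi) = -9.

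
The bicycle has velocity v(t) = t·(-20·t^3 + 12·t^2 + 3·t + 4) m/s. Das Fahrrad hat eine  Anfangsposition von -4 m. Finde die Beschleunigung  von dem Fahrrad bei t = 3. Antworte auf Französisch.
Pour résoudre ceci, nous devons prendre 1 dérivée de notre équation de la vitesse v(t) = t·(-20·t^3 + 12·t^2 + 3·t + 4). En prenant d/dt de v(t), nous trouvons a(t) = -20·t^3 + 12·t^2 + t·(-60·t^2 + 24·t + 3) + 3·t + 4. De l'équation de l'accélération a(t) = -20·t^3 + 12·t^2 + t·(-60·t^2 + 24·t + 3) + 3·t + 4, nous substituons t = 3 pour obtenir a = -1814.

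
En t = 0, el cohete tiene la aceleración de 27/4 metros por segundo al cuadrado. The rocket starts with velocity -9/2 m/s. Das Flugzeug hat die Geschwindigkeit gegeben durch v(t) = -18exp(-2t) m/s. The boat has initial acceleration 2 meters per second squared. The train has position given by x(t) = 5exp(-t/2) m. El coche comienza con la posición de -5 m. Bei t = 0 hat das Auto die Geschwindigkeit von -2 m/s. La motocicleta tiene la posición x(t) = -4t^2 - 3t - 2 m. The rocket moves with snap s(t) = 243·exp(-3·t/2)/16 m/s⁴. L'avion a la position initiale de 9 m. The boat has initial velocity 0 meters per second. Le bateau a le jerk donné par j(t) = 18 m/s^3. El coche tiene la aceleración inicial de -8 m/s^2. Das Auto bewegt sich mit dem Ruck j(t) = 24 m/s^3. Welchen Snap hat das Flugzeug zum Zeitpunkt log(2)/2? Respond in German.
Ausgehend von der Geschwindigkeit v(t) = -18·exp(-2·t), nehmen wir 3 Ableitungen. Die Ableitung von der Geschwindigkeit ergibt die Beschleunigung: a(t) = 36·exp(-2·t). Mit d/dt von a(t) finden wir j(t) = -72·exp(-2·t). Mit d/dt von j(t) finden wir s(t) = 144·exp(-2·t). Aus der Gleichung für den Snap s(t) = 144·exp(-2·t), setzen wir t = log(2)/2 ein und erhalten s = 72.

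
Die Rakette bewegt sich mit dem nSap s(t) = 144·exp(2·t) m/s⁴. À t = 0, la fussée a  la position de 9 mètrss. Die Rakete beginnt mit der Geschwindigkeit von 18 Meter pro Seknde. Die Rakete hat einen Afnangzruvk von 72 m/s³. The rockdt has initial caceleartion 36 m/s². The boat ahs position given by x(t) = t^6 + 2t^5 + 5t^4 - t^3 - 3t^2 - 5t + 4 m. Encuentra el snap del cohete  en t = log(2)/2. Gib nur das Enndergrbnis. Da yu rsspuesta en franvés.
À t = log(2)/2, s = 288.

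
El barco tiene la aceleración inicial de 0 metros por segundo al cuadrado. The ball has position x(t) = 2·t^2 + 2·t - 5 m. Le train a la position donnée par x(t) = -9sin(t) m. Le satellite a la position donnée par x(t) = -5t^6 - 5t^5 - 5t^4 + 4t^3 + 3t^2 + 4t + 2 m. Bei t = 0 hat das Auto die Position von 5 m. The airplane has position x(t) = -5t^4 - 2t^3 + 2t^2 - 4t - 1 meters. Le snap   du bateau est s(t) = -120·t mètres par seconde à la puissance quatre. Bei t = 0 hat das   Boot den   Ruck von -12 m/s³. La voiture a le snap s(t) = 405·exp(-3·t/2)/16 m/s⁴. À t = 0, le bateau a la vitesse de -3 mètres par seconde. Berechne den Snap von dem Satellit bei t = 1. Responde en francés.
Pour résoudre ceci, nous devons prendre 4 dérivées de notre équation de la position x(t) = -5·t^6 - 5·t^5 - 5·t^4 + 4·t^3 + 3·t^2 + 4·t + 2. En dérivant la position, nous obtenons la vitesse: v(t) = -30·t^5 - 25·t^4 - 20·t^3 + 12·t^2 + 6·t + 4. En prenant d/dt de v(t), nous trouvons a(t) = -150·t^4 - 100·t^3 - 60·t^2 + 24·t + 6. La dérivée de l'accélération donne le jerk: j(t) = -600·t^3 - 300·t^2 - 120·t + 24. La dérivée du jerk donne le snap: s(t) = -1800·t^2 - 600·t - 120. En utilisant s(t) = -1800·t^2 - 600·t - 120 et en substituant t = 1, nous trouvons s = -2520.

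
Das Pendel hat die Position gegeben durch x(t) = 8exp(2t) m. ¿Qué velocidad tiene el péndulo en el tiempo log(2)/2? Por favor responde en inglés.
We must differentiate our position equation x(t) = 8·exp(2·t) 1 time. Taking d/dt of x(t), we find v(t) = 16·exp(2·t). Using v(t) = 16·exp(2·t) and substituting t = log(2)/2, we find v = 32.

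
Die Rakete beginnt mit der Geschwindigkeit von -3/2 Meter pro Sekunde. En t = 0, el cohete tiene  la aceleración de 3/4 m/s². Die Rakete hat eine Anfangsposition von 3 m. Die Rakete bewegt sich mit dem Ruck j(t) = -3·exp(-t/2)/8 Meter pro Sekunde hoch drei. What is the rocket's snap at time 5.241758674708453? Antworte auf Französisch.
Pour résoudre ceci, nous devons prendre 1 dérivée de notre équation du jerk j(t) = -3·exp(-t/2)/8. La dérivée du jerk donne le snap: s(t) = 3·exp(-t/2)/16. De l'équation du snap s(t) = 3·exp(-t/2)/16, nous substituons t = 5.241758674708453 pour obtenir s = 0.0136385386292324.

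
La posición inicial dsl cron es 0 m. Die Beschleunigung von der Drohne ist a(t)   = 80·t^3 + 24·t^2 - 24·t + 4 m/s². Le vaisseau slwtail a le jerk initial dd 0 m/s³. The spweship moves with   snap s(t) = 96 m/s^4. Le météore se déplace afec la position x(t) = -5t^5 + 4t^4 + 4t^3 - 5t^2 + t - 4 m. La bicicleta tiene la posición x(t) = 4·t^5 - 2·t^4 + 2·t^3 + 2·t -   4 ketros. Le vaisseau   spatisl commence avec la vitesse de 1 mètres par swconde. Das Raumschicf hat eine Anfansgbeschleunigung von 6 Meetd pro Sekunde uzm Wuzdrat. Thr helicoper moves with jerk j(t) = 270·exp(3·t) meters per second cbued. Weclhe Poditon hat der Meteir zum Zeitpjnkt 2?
Mit x(t) = -5·t^5 + 4·t^4 + 4·t^3 - 5·t^2 + t - 4 und Einsetzen von t = 2, finden wir x = -86.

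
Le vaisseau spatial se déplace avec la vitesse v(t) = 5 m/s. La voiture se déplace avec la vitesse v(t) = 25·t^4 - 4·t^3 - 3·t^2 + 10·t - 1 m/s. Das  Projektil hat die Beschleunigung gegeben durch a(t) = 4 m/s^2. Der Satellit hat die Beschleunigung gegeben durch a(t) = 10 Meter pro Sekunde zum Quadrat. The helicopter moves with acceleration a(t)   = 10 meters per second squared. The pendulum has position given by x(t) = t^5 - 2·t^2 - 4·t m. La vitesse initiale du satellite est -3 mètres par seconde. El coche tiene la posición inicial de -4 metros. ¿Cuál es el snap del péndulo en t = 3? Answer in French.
Pour résoudre ceci, nous devons prendre 4 dérivées de notre équation de la position x(t) = t^5 - 2·t^2 - 4·t. En prenant d/dt de x(t), nous trouvons v(t) = 5·t^4 - 4·t - 4. En dérivant la vitesse, nous obtenons l'accélération: a(t) = 20·t^3 - 4. La dérivée de l'accélération donne le jerk: j(t) = 60·t^2. En dérivant le jerk, nous obtenons le snap: s(t) = 120·t. De l'équation du snap s(t) = 120·t, nous substituons t = 3 pour obtenir s = 360.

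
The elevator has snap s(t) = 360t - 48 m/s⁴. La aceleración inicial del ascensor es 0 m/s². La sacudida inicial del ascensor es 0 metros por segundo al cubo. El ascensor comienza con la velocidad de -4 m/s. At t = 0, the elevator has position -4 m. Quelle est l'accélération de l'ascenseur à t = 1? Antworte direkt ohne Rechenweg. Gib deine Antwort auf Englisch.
a(1) = 36.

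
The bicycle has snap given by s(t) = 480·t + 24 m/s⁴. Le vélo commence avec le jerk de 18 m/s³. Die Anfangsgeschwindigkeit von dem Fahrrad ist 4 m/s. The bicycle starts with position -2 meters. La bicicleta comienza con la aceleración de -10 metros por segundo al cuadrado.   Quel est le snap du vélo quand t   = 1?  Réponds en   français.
De l'équation du snap s(t) = 480·t + 24, nous substituons t = 1 pour obtenir s = 504.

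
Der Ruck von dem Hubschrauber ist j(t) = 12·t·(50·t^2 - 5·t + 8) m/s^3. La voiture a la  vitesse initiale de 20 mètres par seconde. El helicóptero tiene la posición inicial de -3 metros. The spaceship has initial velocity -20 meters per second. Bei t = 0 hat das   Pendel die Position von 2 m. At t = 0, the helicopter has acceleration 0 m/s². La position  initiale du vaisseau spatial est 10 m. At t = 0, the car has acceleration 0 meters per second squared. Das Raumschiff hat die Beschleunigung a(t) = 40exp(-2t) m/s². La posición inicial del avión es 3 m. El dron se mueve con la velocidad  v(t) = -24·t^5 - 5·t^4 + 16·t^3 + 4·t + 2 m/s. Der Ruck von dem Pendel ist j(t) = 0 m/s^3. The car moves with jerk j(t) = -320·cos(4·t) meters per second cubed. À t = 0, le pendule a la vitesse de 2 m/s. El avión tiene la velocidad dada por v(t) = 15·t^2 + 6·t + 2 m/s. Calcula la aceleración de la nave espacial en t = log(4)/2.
Usando a(t) = 40·exp(-2·t) y sustituyendo t = log(4)/2, encontramos a = 10.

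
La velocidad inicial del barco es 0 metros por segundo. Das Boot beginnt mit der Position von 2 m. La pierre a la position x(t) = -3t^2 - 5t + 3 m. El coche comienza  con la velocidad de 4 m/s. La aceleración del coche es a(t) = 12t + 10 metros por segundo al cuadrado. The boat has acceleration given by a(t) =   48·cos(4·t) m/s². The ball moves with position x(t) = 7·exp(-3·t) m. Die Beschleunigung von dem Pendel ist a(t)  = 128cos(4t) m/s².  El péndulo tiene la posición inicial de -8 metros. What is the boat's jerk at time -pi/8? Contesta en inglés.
Starting from acceleration a(t) = 48·cos(4·t), we take 1 derivative. Differentiating acceleration, we get jerk: j(t) = -192·sin(4·t). Using j(t) = -192·sin(4·t) and substituting t = -pi/8, we find j = 192.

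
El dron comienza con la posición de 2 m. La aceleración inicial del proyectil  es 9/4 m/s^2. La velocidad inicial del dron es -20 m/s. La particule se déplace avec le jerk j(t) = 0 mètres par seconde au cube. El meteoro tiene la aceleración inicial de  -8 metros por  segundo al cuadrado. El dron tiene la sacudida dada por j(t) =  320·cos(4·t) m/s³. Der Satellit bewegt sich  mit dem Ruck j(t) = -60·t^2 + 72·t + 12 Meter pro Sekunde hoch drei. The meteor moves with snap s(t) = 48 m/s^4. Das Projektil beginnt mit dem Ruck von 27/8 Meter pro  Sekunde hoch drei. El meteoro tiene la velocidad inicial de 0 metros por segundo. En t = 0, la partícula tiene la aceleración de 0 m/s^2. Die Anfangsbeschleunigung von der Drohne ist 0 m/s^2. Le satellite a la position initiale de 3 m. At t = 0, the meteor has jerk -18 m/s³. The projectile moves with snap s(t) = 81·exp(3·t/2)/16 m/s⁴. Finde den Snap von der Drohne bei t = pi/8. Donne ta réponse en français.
Nous devons dériver notre équation du jerk j(t) = 320·cos(4·t) 1 fois. La dérivée du jerk donne le snap: s(t) = -1280·sin(4·t). Nous avons le snap s(t) = -1280·sin(4·t). En substituant t = pi/8: s(pi/8) = -1280.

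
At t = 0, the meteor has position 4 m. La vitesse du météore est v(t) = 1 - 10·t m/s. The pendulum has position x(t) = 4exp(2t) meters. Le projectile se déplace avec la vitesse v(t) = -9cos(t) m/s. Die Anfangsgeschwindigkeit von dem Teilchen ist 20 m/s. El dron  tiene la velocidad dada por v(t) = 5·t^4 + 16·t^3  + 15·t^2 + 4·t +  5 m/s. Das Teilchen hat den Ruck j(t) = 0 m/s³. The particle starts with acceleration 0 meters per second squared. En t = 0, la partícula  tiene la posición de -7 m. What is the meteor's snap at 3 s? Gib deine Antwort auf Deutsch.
Um dies zu lösen, müssen wir 3 Ableitungen unserer Gleichung für die Geschwindigkeit v(t) = 1 - 10·t nehmen. Durch Ableiten von der Geschwindigkeit erhalten wir die Beschleunigung: a(t) = -10. Durch Ableiten von der Beschleunigung erhalten wir den Ruck: j(t) = 0. Durch Ableiten von dem Ruck erhalten wir den Snap: s(t) = 0. Aus der Gleichung für den Snap s(t) = 0, setzen wir t = 3 ein und erhalten s = 0.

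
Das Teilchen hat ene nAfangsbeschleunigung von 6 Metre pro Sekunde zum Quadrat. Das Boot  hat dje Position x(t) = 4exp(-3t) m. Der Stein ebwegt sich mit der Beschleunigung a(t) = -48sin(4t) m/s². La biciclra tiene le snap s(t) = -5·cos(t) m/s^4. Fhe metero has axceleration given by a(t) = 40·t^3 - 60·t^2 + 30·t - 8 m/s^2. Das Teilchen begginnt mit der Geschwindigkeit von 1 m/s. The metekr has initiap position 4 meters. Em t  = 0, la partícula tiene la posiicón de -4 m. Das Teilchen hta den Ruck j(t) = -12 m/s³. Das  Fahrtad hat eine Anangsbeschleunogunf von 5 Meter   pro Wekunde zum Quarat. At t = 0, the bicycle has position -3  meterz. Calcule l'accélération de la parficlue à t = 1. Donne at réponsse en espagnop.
Para resolver esto, necesitamos tomar 1 integral de nuestra ecuación de la sacudida j(t) = -12. La antiderivada de la sacudida, con a(0) = 6, da la aceleración: a(t) = 6 - 12·t. Tenemos la aceleración a(t) = 6 - 12·t. Sustituyendo t = 1: a(1) = -6.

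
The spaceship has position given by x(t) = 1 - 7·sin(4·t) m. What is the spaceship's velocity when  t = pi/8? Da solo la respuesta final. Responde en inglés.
The velocity at t = pi/8 is v = 0.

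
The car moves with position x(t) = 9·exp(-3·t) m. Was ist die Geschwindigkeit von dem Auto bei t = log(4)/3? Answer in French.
En partant de la position x(t) = 9·exp(-3·t), nous prenons 1 dérivée. En dérivant la position, nous obtenons la vitesse: v(t) = -27·exp(-3·t). Nous avons la vitesse v(t) = -27·exp(-3·t). En substituant t = log(4)/3: v(log(4)/3) = -27/4.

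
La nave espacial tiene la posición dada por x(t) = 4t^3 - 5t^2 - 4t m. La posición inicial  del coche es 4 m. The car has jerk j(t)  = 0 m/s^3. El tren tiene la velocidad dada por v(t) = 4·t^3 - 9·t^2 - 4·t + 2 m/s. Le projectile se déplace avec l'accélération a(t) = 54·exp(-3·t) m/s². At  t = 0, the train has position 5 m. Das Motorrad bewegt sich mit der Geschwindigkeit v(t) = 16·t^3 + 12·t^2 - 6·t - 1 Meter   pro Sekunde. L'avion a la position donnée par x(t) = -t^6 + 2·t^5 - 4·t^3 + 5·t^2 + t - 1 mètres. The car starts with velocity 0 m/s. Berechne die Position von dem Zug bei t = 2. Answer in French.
Nous devons intégrer notre équation de la vitesse v(t) = 4·t^3 - 9·t^2 - 4·t + 2 1 fois. En prenant ∫v(t)dt et en appliquant x(0) = 5, nous trouvons x(t) = t^4 - 3·t^3 - 2·t^2 + 2·t + 5. En utilisant x(t) = t^4 - 3·t^3 - 2·t^2 + 2·t + 5 et en substituant t = 2, nous trouvons x = -7.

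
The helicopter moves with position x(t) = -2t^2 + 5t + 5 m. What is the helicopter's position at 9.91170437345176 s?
From the given position equation x(t) = -2·t^2 + 5·t + 5, we substitute t = 9.91170437345176 to get x = -141.925245306147.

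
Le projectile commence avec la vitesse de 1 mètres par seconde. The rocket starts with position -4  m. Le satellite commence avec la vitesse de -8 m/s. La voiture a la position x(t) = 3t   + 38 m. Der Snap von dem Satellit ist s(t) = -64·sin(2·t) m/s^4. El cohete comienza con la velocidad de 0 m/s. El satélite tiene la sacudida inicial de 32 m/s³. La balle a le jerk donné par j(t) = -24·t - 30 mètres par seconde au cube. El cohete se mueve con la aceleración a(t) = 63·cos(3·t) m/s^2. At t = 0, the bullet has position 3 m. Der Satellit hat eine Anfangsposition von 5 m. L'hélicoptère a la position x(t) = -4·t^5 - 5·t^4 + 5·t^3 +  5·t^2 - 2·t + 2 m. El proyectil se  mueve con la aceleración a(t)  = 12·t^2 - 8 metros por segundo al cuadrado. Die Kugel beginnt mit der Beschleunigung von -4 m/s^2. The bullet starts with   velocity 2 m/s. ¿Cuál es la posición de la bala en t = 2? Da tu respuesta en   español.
Para resolver esto, necesitamos tomar 3 antiderivadas de nuestra ecuación de la sacudida j(t) = -24·t - 30. Integrando la sacudida y usando la condición inicial a(0) = -4, obtenemos a(t) = -12·t^2 - 30·t - 4. Integrando la aceleración y usando la condición inicial v(0) = 2, obtenemos v(t) = -4·t^3 - 15·t^2 - 4·t + 2. La antiderivada de la velocidad, con x(0) = 3, da la posición: x(t) = -t^4 - 5·t^3 - 2·t^2 + 2·t + 3. Usando x(t) = -t^4 - 5·t^3 - 2·t^2 + 2·t + 3 y sustituyendo t = 2, encontramos x = -57.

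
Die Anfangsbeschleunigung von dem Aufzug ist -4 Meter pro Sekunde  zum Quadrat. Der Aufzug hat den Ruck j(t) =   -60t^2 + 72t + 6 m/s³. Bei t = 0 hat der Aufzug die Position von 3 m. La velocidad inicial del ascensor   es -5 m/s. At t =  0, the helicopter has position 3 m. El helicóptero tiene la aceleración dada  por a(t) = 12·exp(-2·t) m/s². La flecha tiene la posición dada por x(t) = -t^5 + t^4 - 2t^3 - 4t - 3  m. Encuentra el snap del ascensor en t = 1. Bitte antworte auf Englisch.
Starting from jerk j(t) = -60·t^2 + 72·t + 6, we take 1 derivative. Taking d/dt of j(t), we find s(t) = 72 - 120·t. From the given snap equation s(t) = 72 - 120·t, we substitute t = 1 to get s = -48.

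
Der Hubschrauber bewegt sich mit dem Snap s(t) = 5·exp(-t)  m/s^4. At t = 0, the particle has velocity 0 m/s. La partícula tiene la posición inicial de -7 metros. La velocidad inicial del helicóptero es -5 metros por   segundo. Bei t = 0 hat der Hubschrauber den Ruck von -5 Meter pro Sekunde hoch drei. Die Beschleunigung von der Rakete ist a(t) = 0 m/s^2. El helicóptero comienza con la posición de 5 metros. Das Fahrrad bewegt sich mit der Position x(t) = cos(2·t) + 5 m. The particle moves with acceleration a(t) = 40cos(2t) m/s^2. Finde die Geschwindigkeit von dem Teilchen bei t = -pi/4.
Ausgehend von der Beschleunigung a(t) = 40·cos(2·t), nehmen wir 1 Stammfunktion. Mit ∫a(t)dt und Anwendung von v(0) = 0, finden wir v(t) = 20·sin(2·t). Wir haben die Geschwindigkeit v(t) = 20·sin(2·t). Durch Einsetzen von t = -pi/4: v(-pi/4) = -20.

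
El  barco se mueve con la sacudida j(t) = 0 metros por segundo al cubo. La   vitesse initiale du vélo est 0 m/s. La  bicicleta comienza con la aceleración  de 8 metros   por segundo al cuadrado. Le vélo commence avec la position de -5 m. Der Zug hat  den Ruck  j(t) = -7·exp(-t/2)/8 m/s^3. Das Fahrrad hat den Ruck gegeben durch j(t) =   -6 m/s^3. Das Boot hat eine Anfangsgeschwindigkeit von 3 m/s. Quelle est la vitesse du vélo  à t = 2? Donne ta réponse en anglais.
We need to integrate our jerk equation j(t) = -6 2 times. The integral of jerk, with a(0) = 8, gives acceleration: a(t) = 8 - 6·t. The antiderivative of acceleration is velocity. Using v(0) = 0, we get v(t) = t·(8 - 3·t). From the given velocity equation v(t) = t·(8 - 3·t), we substitute t = 2 to get v = 4.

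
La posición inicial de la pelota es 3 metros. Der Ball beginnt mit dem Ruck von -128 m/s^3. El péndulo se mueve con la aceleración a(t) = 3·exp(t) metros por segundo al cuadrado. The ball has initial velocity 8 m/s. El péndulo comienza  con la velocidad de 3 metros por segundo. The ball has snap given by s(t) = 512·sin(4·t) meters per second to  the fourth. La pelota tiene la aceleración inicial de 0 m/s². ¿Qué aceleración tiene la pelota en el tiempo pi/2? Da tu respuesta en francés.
Nous devons intégrer notre équation du snap s(t) = 512·sin(4·t) 2 fois. En intégrant le snap et en utilisant la condition initiale j(0) = -128, nous obtenons j(t) = -128·cos(4·t). L'intégrale du jerk est l'accélération. En utilisant a(0) = 0, nous obtenons a(t) = -32·sin(4·t). Nous avons l'accélération a(t) = -32·sin(4·t). En substituant t = pi/2: a(pi/2) = 0.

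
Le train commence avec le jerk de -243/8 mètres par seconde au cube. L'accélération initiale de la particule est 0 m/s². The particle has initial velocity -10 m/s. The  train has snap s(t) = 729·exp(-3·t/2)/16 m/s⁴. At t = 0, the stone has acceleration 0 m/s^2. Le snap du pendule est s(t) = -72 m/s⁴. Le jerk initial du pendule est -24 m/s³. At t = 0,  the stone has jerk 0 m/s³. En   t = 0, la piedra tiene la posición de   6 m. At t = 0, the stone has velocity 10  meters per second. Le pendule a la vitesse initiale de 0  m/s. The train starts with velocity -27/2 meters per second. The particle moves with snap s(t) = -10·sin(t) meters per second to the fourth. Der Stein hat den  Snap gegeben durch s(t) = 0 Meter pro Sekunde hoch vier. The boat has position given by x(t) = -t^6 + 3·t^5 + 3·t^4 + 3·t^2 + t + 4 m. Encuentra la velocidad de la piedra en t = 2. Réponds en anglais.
To find the answer, we compute 3 integrals of s(t) = 0. The antiderivative of snap, with j(0) = 0, gives jerk: j(t) = 0. Finding the antiderivative of j(t) and using a(0) = 0: a(t) = 0. Taking ∫a(t)dt and applying v(0) = 10, we find v(t) = 10. Using v(t) = 10 and substituting t = 2, we find v = 10.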